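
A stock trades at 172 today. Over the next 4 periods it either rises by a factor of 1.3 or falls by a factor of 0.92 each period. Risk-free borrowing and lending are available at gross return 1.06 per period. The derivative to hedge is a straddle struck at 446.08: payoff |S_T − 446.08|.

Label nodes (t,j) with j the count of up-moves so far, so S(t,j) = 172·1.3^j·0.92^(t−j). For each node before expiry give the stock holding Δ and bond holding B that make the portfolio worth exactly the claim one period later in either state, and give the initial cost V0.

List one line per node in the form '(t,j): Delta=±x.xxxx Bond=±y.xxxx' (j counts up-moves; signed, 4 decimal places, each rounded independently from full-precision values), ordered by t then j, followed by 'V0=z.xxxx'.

(0,0): Delta=-0.9420 Bond=344.6738
(1,0): Delta=-1.0000 Bond=374.5374
(1,1): Delta=-0.8716 Bond=349.6116
(2,0): Delta=-1.0000 Bond=397.0096
(2,1): Delta=-1.0000 Bond=397.0096
(2,2): Delta=-0.7157 Bond=325.2947
(3,0): Delta=-1.0000 Bond=420.8302
(3,1): Delta=-1.0000 Bond=420.8302
(3,2): Delta=-1.0000 Bond=420.8302
(3,3): Delta=-0.3709 Bond=214.4962
V0=182.6555

Under the risk-neutral measure, an up-move has probability p* = (R−d)/(u−d) = 0.3684 and values discount at R = 1.06.
Terminal payoffs: V(4,0)=322.8604, V(4,1)=271.9654, V(4,2)=200.0484, V(4,3)=98.4267, V(4,4)=45.1692
  t=3,j=0: stock 133.9343 → up 174.1146 (V=271.9654), down 123.2196 (V=322.8604). Price 286.8959; hedge Δ=-1.0000, bond B=420.8302.
  t=3,j=1: stock 189.2550 → up 246.0316 (V=200.0484), down 174.1146 (V=271.9654). Price 231.5751; hedge Δ=-1.0000, bond B=420.8302.
  t=3,j=2: stock 267.4256 → up 347.6533 (V=98.4267), down 246.0316 (V=200.0484). Price 153.4046; hedge Δ=-1.0000, bond B=420.8302.
  t=3,j=3: stock 377.8840 → up 491.2492 (V=45.1692), down 347.6533 (V=98.4267). Price 74.3448; hedge Δ=-0.3709, bond B=214.4962.
  t=2,j=0: stock 145.5808 → up 189.2550 (V=231.5751), down 133.9343 (V=286.8959). Price 251.4288; hedge Δ=-1.0000, bond B=397.0096.
  t=2,j=1: stock 205.7120 → up 267.4256 (V=153.4046), down 189.2550 (V=231.5751). Price 191.2976; hedge Δ=-1.0000, bond B=397.0096.
  t=2,j=2: stock 290.6800 → up 377.8840 (V=74.3448), down 267.4256 (V=153.4046). Price 117.2427; hedge Δ=-0.7157, bond B=325.2947.
  t=1,j=0: stock 158.2400 → up 205.7120 (V=191.2976), down 145.5808 (V=251.4288). Price 216.2974; hedge Δ=-1.0000, bond B=374.5374.
  t=1,j=1: stock 223.6000 → up 290.6800 (V=117.2427), down 205.7120 (V=191.2976). Price 154.7304; hedge Δ=-0.8716, bond B=349.6116.
  t=0,j=0: stock 172.0000 → up 223.6000 (V=154.7304), down 158.2400 (V=216.2974). Price 182.6555; hedge Δ=-0.9420, bond B=344.6738.
Each (Δ,B) replicates both successor values, so the strategy is self-financing and V0 is arbitrage-free.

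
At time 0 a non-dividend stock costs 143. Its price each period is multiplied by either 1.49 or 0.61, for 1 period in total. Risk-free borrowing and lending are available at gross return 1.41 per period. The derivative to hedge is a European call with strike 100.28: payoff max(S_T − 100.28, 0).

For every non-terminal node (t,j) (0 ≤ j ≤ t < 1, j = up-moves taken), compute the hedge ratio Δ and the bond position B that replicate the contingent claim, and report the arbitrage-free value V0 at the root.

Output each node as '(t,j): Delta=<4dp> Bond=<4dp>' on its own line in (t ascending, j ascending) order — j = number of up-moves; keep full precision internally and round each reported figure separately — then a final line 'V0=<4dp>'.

(0,0): Delta=0.8963 Bond=-55.4496
V0=72.7208

The replicating-portfolio and risk-neutral prices coincide; use p* = (1.41−0.61)/(1.49−0.61) = 0.9091 for the latter.
At expiry t=1: V(1,0)=0.0000, V(1,1)=112.7900
(0,0): S=143.0000. Δ = (V_up−V_dn)/(S_up−S_dn) = (112.7900−0.0000)/(213.0700−87.2300) = 0.8963. V = [p*·112.7900 + (1−p*)·0.0000]/1.41 = 72.7208. B = V − Δ·S = -55.4496.
Each (Δ,B) replicates both successor values, so the strategy is self-financing and V0 is arbitrage-free.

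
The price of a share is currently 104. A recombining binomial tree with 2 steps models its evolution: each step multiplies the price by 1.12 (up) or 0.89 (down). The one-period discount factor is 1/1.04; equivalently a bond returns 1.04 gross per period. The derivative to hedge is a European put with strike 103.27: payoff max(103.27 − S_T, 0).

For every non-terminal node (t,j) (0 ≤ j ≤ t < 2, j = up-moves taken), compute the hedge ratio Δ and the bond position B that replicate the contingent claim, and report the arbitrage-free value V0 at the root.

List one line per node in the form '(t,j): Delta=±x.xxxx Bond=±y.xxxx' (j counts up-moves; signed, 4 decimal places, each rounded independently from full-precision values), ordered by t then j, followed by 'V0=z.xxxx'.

Under the risk-neutral measure, an up-move has probability p* = (R−d)/(u−d) = 0.6522 and values discount at R = 1.04.
At expiry t=2: V(2,0)=20.8916, V(2,1)=0.0000, V(2,2)=0.0000
Node (1,0) S=92.5600: V=(p*·0.0000+(1−p*)·20.8916)/1.04=6.9872; Δ=(0.0000−20.8916)/(103.6672−82.3784)=-0.9813; B=V−Δ·S=97.8202
Node (1,1) S=116.4800: V=(p*·0.0000+(1−p*)·0.0000)/1.04=0.0000; Δ=(0.0000−0.0000)/(130.4576−103.6672)=0.0000; B=V−Δ·S=0.0000
Node (0,0) S=104.0000: V=(p*·0.0000+(1−p*)·6.9872)/1.04=2.3368; Δ=(0.0000−6.9872)/(116.4800−92.5600)=-0.2921; B=V−Δ·S=32.7158
Check: Δ(0,0)·S0 + B(0,0) = 2.3368 = V0.

(0,0): Delta=-0.2921 Bond=32.7158
(1,0): Delta=-0.9813 Bond=97.8202
(1,1): Delta=0.0000 Bond=0.0000
V0=2.3368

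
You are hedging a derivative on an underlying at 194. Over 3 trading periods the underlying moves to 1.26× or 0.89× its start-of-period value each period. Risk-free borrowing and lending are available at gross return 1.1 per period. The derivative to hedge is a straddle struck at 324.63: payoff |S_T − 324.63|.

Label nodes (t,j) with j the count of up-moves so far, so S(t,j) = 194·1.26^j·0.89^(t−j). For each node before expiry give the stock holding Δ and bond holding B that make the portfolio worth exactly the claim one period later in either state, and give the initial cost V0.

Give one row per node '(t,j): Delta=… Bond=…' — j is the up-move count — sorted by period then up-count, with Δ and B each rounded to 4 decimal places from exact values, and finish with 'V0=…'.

The replicating-portfolio and risk-neutral prices coincide; use p* = (1.1−0.89)/(1.26−0.89) = 0.5676 for the latter.
Payoff layer (t=3): V(3,0)=187.8660, V(3,1)=131.0091, V(3,2)=50.5150, V(3,3)=63.4429
(2,0): S=153.6674. Δ = (V_up−V_dn)/(S_up−S_dn) = (131.0091−187.8660)/(193.6209−136.7640) = -1.0000. V = [p*·131.0091 + (1−p*)·187.8660]/1.1 = 141.4508. B = V − Δ·S = 295.1182.
(2,1): S=217.5516. Δ = (V_up−V_dn)/(S_up−S_dn) = (50.5150−131.0091)/(274.1150−193.6209) = -1.0000. V = [p*·50.5150 + (1−p*)·131.0091]/1.1 = 77.5666. B = V − Δ·S = 295.1182.
(2,2): S=307.9944. Δ = (V_up−V_dn)/(S_up−S_dn) = (63.4429−50.5150)/(388.0729−274.1150) = 0.1134. V = [p*·63.4429 + (1−p*)·50.5150]/1.1 = 52.5932. B = V − Δ·S = 17.6527.
(1,0): S=172.6600. Δ = (V_up−V_dn)/(S_up−S_dn) = (77.5666−141.4508)/(217.5516−153.6674) = -1.0000. V = [p*·77.5666 + (1−p*)·141.4508]/1.1 = 95.6293. B = V − Δ·S = 268.2893.
(1,1): S=244.4400. Δ = (V_up−V_dn)/(S_up−S_dn) = (52.5932−77.5666)/(307.9944−217.5516) = -0.2761. V = [p*·52.5932 + (1−p*)·77.5666]/1.1 = 57.6295. B = V − Δ·S = 125.1253.
(0,0): S=194.0000. Δ = (V_up−V_dn)/(S_up−S_dn) = (57.6295−95.6293)/(244.4400−172.6600) = -0.5294. V = [p*·57.6295 + (1−p*)·95.6293]/1.1 = 67.3289. B = V − Δ·S = 170.0309.
Check: Δ(0,0)·S0 + B(0,0) = 67.3289 = V0.

(0,0): Delta=-0.5294 Bond=170.0309
(1,0): Delta=-1.0000 Bond=268.2893
(1,1): Delta=-0.2761 Bond=125.1253
(2,0): Delta=-1.0000 Bond=295.1182
(2,1): Delta=-1.0000 Bond=295.1182
(2,2): Delta=0.1134 Bond=17.6527
V0=67.3289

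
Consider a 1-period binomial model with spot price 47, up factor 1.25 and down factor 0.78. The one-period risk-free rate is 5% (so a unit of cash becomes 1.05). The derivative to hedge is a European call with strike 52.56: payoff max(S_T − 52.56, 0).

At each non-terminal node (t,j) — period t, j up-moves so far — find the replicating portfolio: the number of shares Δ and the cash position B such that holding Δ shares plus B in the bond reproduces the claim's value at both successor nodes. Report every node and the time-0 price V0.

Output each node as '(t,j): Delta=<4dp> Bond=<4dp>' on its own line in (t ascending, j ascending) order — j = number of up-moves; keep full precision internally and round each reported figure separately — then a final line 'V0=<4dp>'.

Under the risk-neutral measure, an up-move has probability p* = (R−d)/(u−d) = 0.5745 and values discount at R = 1.05.
Payoff layer (t=1): V(1,0)=0.0000, V(1,1)=6.1900
(0,0): S=47.0000. Δ = (V_up−V_dn)/(S_up−S_dn) = (6.1900−0.0000)/(58.7500−36.6600) = 0.2802. V = [p*·6.1900 + (1−p*)·0.0000]/1.05 = 3.3866. B = V − Δ·S = -9.7836.
Root portfolio cost Δ·47+B reproduces V0=3.3866.

(0,0): Delta=0.2802 Bond=-9.7836
V0=3.3866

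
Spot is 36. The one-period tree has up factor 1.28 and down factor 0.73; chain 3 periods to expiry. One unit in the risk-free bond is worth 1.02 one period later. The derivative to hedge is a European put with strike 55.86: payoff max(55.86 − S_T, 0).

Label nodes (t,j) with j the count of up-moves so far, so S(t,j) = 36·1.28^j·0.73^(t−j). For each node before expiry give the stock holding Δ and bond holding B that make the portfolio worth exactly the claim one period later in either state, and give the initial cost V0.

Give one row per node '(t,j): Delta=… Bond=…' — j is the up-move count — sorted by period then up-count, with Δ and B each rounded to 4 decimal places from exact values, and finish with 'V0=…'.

Under the risk-neutral measure, an up-move has probability p* = (R−d)/(u−d) = 0.5273 and values discount at R = 1.02.
Terminal values V(3,·): V(3,0)=41.8554, V(3,1)=31.3040, V(3,2)=12.8028, V(3,3)=0.0000
  t=2,j=0: stock 19.1844 → up 24.5560 (V=31.3040), down 14.0046 (V=41.8554). Price 35.5803; hedge Δ=-1.0000, bond B=54.7647.
  t=2,j=1: stock 33.6384 → up 43.0572 (V=12.8028), down 24.5560 (V=31.3040). Price 21.1263; hedge Δ=-1.0000, bond B=54.7647.
  t=2,j=2: stock 58.9824 → up 75.4975 (V=0.0000), down 43.0572 (V=12.8028). Price 5.9336; hedge Δ=-0.3947, bond B=29.2115.
  t=1,j=0: stock 26.2800 → up 33.6384 (V=21.1263), down 19.1844 (V=35.5803). Price 27.4109; hedge Δ=-1.0000, bond B=53.6909.
  t=1,j=1: stock 46.0800 → up 58.9824 (V=5.9336), down 33.6384 (V=21.1263). Price 12.8584; hedge Δ=-0.5995, bond B=40.4816.
  t=0,j=0: stock 36.0000 → up 46.0800 (V=12.8584), down 26.2800 (V=27.4109). Price 19.3508; hedge Δ=-0.7350, bond B=45.8098.
Self-financing check: at every node Δ·S+B equals the discounted successor values.

(0,0): Delta=-0.7350 Bond=45.8098
(1,0): Delta=-1.0000 Bond=53.6909
(1,1): Delta=-0.5995 Bond=40.4816
(2,0): Delta=-1.0000 Bond=54.7647
(2,1): Delta=-1.0000 Bond=54.7647
(2,2): Delta=-0.3947 Bond=29.2115
V0=19.3508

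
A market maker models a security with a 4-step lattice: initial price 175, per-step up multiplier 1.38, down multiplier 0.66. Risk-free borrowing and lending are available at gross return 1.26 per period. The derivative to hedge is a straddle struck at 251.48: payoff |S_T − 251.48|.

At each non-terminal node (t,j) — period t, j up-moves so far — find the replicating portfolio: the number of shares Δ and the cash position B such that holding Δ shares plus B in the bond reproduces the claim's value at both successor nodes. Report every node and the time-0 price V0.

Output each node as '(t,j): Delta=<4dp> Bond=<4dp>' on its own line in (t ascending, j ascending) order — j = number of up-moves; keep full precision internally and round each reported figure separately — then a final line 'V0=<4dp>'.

(0,0): Delta=0.6640 Bond=-28.8542
(1,0): Delta=-0.4523 Bond=92.5811
(1,1): Delta=0.7708 Bond=-62.1438
(2,0): Delta=-1.0000 Bond=158.4026
(2,1): Delta=-0.3999 Bond=108.3021
(2,2): Delta=0.8828 Bond=-115.6219
(3,0): Delta=-1.0000 Bond=199.5873
(3,1): Delta=-1.0000 Bond=199.5873
(3,2): Delta=-0.3425 Bond=123.8353
(3,3): Delta=1.0000 Bond=-199.5873
V0=87.3514

Since d<R<u, set p* = (R−d)/(u−d) = 0.8333; price each node as the discounted p*-expectation of its children.
At expiry t=4: V(4,0)=218.2742, V(4,1)=182.0497, V(4,2)=106.3076, V(4,3)=52.0623, V(4,4)=383.1994
  t=3,j=0: stock 50.3118 → up 69.4303 (V=182.0497), down 33.2058 (V=218.2742). Price 149.2755; hedge Δ=-1.0000, bond B=199.5873.
  t=3,j=1: stock 105.1974 → up 145.1724 (V=106.3076), down 69.4303 (V=182.0497). Price 94.3899; hedge Δ=-1.0000, bond B=199.5873.
  t=3,j=2: stock 219.9582 → up 303.5423 (V=52.0623), down 145.1724 (V=106.3076). Price 48.4946; hedge Δ=-0.3425, bond B=123.8353.
  t=3,j=3: stock 459.9126 → up 634.6794 (V=383.1994), down 303.5423 (V=52.0623). Price 260.3253; hedge Δ=1.0000, bond B=-199.5873.
  t=2,j=0: stock 76.2300 → up 105.1974 (V=94.3899), down 50.3118 (V=149.2755). Price 82.1726; hedge Δ=-1.0000, bond B=158.4026.
  t=2,j=1: stock 159.3900 → up 219.9582 (V=48.4946), down 105.1974 (V=94.3899). Price 44.5586; hedge Δ=-0.3999, bond B=108.3021.
  t=2,j=2: stock 333.2700 → up 459.9126 (V=260.3253), down 219.9582 (V=48.4946). Price 178.5874; hedge Δ=0.8828, bond B=-115.6219.
  t=1,j=0: stock 115.5000 → up 159.3900 (V=44.5586), down 76.2300 (V=82.1726). Price 40.3394; hedge Δ=-0.4523, bond B=92.5811.
  t=1,j=1: stock 241.5000 → up 333.2700 (V=178.5874), down 159.3900 (V=44.5586). Price 124.0074; hedge Δ=0.7708, bond B=-62.1438.
  t=0,j=0: stock 175.0000 → up 241.5000 (V=124.0074), down 115.5000 (V=40.3394). Price 87.3514; hedge Δ=0.6640, bond B=-28.8542.
Self-financing check: at every node Δ·S+B equals the discounted successor values.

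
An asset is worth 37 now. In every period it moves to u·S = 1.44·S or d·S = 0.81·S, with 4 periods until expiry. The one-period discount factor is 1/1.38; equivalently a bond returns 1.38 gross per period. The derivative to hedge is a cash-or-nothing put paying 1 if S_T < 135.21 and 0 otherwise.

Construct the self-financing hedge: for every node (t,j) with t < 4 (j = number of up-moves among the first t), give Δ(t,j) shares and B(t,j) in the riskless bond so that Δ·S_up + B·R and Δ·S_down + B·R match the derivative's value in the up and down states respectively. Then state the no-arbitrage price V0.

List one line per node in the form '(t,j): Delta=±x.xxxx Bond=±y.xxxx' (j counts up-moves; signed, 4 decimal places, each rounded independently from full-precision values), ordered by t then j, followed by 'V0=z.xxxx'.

Under the risk-neutral measure, an up-move has probability p* = (R−d)/(u−d) = 0.9048 and values discount at R = 1.38.
Payoff layer (t=4): V(4,0)=1.0000, V(4,1)=1.0000, V(4,2)=1.0000, V(4,3)=1.0000, V(4,4)=0.0000
  t=3,j=0: stock 19.6633 → up 28.3152 (V=1.0000), down 15.9273 (V=1.0000). Price 0.7246; hedge Δ=0.0000, bond B=0.7246.
  t=3,j=1: stock 34.9570 → up 50.3381 (V=1.0000), down 28.3152 (V=1.0000). Price 0.7246; hedge Δ=0.0000, bond B=0.7246.
  t=3,j=2: stock 62.1458 → up 89.4899 (V=1.0000), down 50.3381 (V=1.0000). Price 0.7246; hedge Δ=0.0000, bond B=0.7246.
  t=3,j=3: stock 110.4814 → up 159.0932 (V=0.0000), down 89.4899 (V=1.0000). Price 0.0690; hedge Δ=-0.0144, bond B=1.6563.
  t=2,j=0: stock 24.2757 → up 34.9570 (V=0.7246), down 19.6633 (V=0.7246). Price 0.5251; hedge Δ=0.0000, bond B=0.5251.
  t=2,j=1: stock 43.1568 → up 62.1458 (V=0.7246), down 34.9570 (V=0.7246). Price 0.5251; hedge Δ=0.0000, bond B=0.5251.
  t=2,j=2: stock 76.7232 → up 110.4814 (V=0.0690), down 62.1458 (V=0.7246). Price 0.0953; hedge Δ=-0.0136, bond B=1.1359.
  t=1,j=0: stock 29.9700 → up 43.1568 (V=0.5251), down 24.2757 (V=0.5251). Price 0.3805; hedge Δ=0.0000, bond B=0.3805.
  t=1,j=1: stock 53.2800 → up 76.7232 (V=0.0953), down 43.1568 (V=0.5251). Price 0.0987; hedge Δ=-0.0128, bond B=0.7810.
  t=0,j=0: stock 37.0000 → up 53.2800 (V=0.0987), down 29.9700 (V=0.3805). Price 0.0910; hedge Δ=-0.0121, bond B=0.5383.
Each (Δ,B) replicates both successor values, so the strategy is self-financing and V0 is arbitrage-free.

(0,0): Delta=-0.0121 Bond=0.5383
(1,0): Delta=0.0000 Bond=0.3805
(1,1): Delta=-0.0128 Bond=0.7810
(2,0): Delta=0.0000 Bond=0.5251
(2,1): Delta=0.0000 Bond=0.5251
(2,2): Delta=-0.0136 Bond=1.1359
(3,0): Delta=0.0000 Bond=0.7246
(3,1): Delta=0.0000 Bond=0.7246
(3,2): Delta=0.0000 Bond=0.7246
(3,3): Delta=-0.0144 Bond=1.6563
V0=0.0910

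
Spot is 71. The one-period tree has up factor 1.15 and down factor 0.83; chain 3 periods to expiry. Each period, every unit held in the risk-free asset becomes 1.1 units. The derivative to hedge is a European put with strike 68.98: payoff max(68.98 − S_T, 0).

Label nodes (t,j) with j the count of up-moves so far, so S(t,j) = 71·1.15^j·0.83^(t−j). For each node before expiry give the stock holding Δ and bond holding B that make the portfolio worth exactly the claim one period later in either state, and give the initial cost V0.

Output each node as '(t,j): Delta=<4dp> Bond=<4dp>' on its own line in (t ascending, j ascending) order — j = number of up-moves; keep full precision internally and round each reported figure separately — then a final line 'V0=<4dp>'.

(0,0): Delta=-0.1360 Bond=10.3290
(1,0): Delta=-0.6358 Bond=40.8119
(1,1): Delta=-0.0692 Bond=5.9082
(2,0): Delta=-1.0000 Bond=62.7091
(2,1): Delta=-0.5871 Bond=41.5938
(2,2): Delta=0.0000 Bond=0.0000
V0=0.6725

The replicating-portfolio and risk-neutral prices coincide; use p* = (1.1−0.83)/(1.15−0.83) = 0.8438 for the latter.
Payoff layer (t=3): V(3,0)=28.3831, V(3,1)=12.7313, V(3,2)=0.0000, V(3,3)=0.0000
(2,0): S=48.9119. Δ = (V_up−V_dn)/(S_up−S_dn) = (12.7313−28.3831)/(56.2487−40.5969) = -1.0000. V = [p*·12.7313 + (1−p*)·28.3831]/1.1 = 13.7972. B = V − Δ·S = 62.7091.
(2,1): S=67.7695. Δ = (V_up−V_dn)/(S_up−S_dn) = (0.0000−12.7313)/(77.9349−56.2487) = -0.5871. V = [p*·0.0000 + (1−p*)·12.7313]/1.1 = 1.8084. B = V − Δ·S = 41.5938.
(2,2): S=93.8975. Δ = (V_up−V_dn)/(S_up−S_dn) = (0.0000−0.0000)/(107.9821−77.9349) = 0.0000. V = [p*·0.0000 + (1−p*)·0.0000]/1.1 = 0.0000. B = V − Δ·S = 0.0000.
(1,0): S=58.9300. Δ = (V_up−V_dn)/(S_up−S_dn) = (1.8084−13.7972)/(67.7695−48.9119) = -0.6358. V = [p*·1.8084 + (1−p*)·13.7972]/1.1 = 3.3470. B = V − Δ·S = 40.8119.
(1,1): S=81.6500. Δ = (V_up−V_dn)/(S_up−S_dn) = (0.0000−1.8084)/(93.8975−67.7695) = -0.0692. V = [p*·0.0000 + (1−p*)·1.8084]/1.1 = 0.2569. B = V − Δ·S = 5.9082.
(0,0): S=71.0000. Δ = (V_up−V_dn)/(S_up−S_dn) = (0.2569−3.3470)/(81.6500−58.9300) = -0.1360. V = [p*·0.2569 + (1−p*)·3.3470]/1.1 = 0.6725. B = V − Δ·S = 10.3290.
Root portfolio cost Δ·71+B reproduces V0=0.6725.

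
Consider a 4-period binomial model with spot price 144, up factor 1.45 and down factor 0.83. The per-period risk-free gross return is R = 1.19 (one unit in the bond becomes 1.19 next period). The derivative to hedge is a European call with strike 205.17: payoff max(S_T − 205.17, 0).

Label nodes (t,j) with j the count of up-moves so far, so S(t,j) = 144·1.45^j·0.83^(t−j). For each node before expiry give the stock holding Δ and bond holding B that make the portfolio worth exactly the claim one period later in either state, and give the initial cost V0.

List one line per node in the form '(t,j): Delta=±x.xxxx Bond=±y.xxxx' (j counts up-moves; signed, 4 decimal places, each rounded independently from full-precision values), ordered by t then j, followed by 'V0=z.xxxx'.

(0,0): Delta=0.8003 Bond=-64.1206
(1,0): Delta=0.5164 Bond=-42.3641
(1,1): Delta=0.9177 Bond=-100.8153
(2,0): Delta=0.0270 Bond=-1.8671
(2,1): Delta=0.7187 Bond=-85.4745
(2,2): Delta=1.0000 Bond=-144.8838
(3,0): Delta=0.0000 Bond=0.0000
(3,1): Delta=0.0381 Bond=-3.8264
(3,2): Delta=1.0000 Bond=-172.4118
(3,3): Delta=1.0000 Bond=-172.4118
V0=51.1252

Under the risk-neutral measure, an up-move has probability p* = (R−d)/(u−d) = 0.5806 and values discount at R = 1.19.
Payoff layer (t=4): V(4,0)=0.0000, V(4,1)=0.0000, V(4,2)=3.4014, V(4,3)=159.2017, V(4,4)=431.3829
  t=3,j=0: stock 82.3373 → up 119.3891 (V=0.0000), down 68.3400 (V=0.0000). Price 0.0000; hedge Δ=0.0000, bond B=0.0000.
  t=3,j=1: stock 143.8423 → up 208.5714 (V=3.4014), down 119.3891 (V=0.0000). Price 1.6597; hedge Δ=0.0381, bond B=-3.8264.
  t=3,j=2: stock 251.2908 → up 364.3717 (V=159.2017), down 208.5714 (V=3.4014). Price 78.8790; hedge Δ=1.0000, bond B=-172.4118.
  t=3,j=3: stock 439.0020 → up 636.5529 (V=431.3829), down 364.3717 (V=159.2017). Price 266.5902; hedge Δ=1.0000, bond B=-172.4118.
  t=2,j=0: stock 99.2016 → up 143.8423 (V=1.6597), down 82.3373 (V=0.0000). Price 0.8098; hedge Δ=0.0270, bond B=-1.8671.
  t=2,j=1: stock 173.3040 → up 251.2908 (V=78.8790), down 143.8423 (V=1.6597). Price 39.0729; hedge Δ=0.7187, bond B=-85.4745.
  t=2,j=2: stock 302.7600 → up 439.0020 (V=266.5902), down 251.2908 (V=78.8790). Price 157.8762; hedge Δ=1.0000, bond B=-144.8838.
  t=1,j=0: stock 119.5200 → up 173.3040 (V=39.0729), down 99.2016 (V=0.8098). Price 19.3505; hedge Δ=0.5164, bond B=-42.3641.
  t=1,j=1: stock 208.8000 → up 302.7600 (V=157.8762), down 173.3040 (V=39.0729). Price 90.8029; hedge Δ=0.9177, bond B=-100.8153.
  t=0,j=0: stock 144.0000 → up 208.8000 (V=90.8029), down 119.5200 (V=19.3505). Price 51.1252; hedge Δ=0.8003, bond B=-64.1206.
Self-financing check: at every node Δ·S+B equals the discounted successor values.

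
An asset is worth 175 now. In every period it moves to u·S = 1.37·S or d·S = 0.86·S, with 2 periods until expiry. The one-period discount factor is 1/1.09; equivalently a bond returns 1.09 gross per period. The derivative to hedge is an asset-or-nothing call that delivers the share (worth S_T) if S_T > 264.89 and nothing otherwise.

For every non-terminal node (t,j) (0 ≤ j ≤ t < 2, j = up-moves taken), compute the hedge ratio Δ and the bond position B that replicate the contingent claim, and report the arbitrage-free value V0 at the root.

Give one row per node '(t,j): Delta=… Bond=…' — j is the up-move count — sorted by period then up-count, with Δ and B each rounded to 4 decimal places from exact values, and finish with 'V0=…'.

(0,0): Delta=1.5227 Bond=-210.2384
(1,0): Delta=0.0000 Bond=0.0000
(1,1): Delta=2.6863 Bond=-508.1372
V0=56.2266

The replicating-portfolio and risk-neutral prices coincide; use p* = (1.09−0.86)/(1.37−0.86) = 0.4510 for the latter.
Payoff layer (t=2): V(2,0)=0.0000, V(2,1)=0.0000, V(2,2)=328.4575
  t=1,j=0: stock 150.5000 → up 206.1850 (V=0.0000), down 129.4300 (V=0.0000). Price 0.0000; hedge Δ=0.0000, bond B=0.0000.
  t=1,j=1: stock 239.7500 → up 328.4575 (V=328.4575), down 206.1850 (V=0.0000). Price 135.8971; hedge Δ=2.6863, bond B=-508.1372.
  t=0,j=0: stock 175.0000 → up 239.7500 (V=135.8971), down 150.5000 (V=0.0000). Price 56.2266; hedge Δ=1.5227, bond B=-210.2384.
Self-financing check: at every node Δ·S+B equals the discounted successor values.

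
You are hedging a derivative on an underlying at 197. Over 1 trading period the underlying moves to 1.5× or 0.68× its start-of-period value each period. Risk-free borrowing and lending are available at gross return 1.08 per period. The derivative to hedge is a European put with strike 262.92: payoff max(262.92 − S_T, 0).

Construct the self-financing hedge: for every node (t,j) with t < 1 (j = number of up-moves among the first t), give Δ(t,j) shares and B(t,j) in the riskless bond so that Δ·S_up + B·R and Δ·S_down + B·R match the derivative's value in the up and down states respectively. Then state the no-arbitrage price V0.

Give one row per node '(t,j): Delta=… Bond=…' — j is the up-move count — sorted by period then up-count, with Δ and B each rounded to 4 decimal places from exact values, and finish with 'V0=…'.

Under the risk-neutral measure, an up-move has probability p* = (R−d)/(u−d) = 0.4878 and values discount at R = 1.08.
At expiry t=1: V(1,0)=128.9600, V(1,1)=0.0000
  t=0,j=0: stock 197.0000 → up 295.5000 (V=0.0000), down 133.9600 (V=128.9600). Price 61.1599; hedge Δ=-0.7983, bond B=218.4282.
The time-0 hedge costs 61.1599, which is the no-arbitrage price.

(0,0): Delta=-0.7983 Bond=218.4282
V0=61.1599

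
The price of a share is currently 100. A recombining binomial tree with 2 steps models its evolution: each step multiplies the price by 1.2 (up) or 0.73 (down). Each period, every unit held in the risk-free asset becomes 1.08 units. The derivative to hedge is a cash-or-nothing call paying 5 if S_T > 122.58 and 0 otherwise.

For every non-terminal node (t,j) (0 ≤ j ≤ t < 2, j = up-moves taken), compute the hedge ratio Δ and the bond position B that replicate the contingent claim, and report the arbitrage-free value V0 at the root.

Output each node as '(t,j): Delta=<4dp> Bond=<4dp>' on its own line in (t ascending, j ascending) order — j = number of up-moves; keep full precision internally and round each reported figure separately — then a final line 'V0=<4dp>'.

(0,0): Delta=0.0734 Bond=-4.9581
(1,0): Delta=0.0000 Bond=0.0000
(1,1): Delta=0.0887 Bond=-7.1907
V0=2.3772

Since d<R<u, set p* = (R−d)/(u−d) = 0.7447; price each node as the discounted p*-expectation of its children.
Terminal payoffs: V(2,0)=0.0000, V(2,1)=0.0000, V(2,2)=5.0000
  t=1,j=0: stock 73.0000 → up 87.6000 (V=0.0000), down 53.2900 (V=0.0000). Price 0.0000; hedge Δ=0.0000, bond B=0.0000.
  t=1,j=1: stock 120.0000 → up 144.0000 (V=5.0000), down 87.6000 (V=0.0000). Price 3.4476; hedge Δ=0.0887, bond B=-7.1907.
  t=0,j=0: stock 100.0000 → up 120.0000 (V=3.4476), down 73.0000 (V=0.0000). Price 2.3772; hedge Δ=0.0734, bond B=-4.9581.
Each (Δ,B) replicates both successor values, so the strategy is self-financing and V0 is arbitrage-free.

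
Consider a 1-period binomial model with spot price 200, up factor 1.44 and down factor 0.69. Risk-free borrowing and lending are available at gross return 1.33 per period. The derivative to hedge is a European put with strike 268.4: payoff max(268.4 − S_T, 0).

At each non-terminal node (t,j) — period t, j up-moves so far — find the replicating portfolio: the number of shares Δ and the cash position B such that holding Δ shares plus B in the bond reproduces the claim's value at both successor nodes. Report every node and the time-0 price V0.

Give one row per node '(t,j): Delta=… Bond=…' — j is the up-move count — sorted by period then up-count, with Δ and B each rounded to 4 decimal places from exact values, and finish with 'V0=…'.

No-arbitrage ⇒ martingale measure with p* = (R−d)/(u−d) = 0.8533.
Payoff layer (t=1): V(1,0)=130.4000, V(1,1)=0.0000
  t=0,j=0: stock 200.0000 → up 288.0000 (V=0.0000), down 138.0000 (V=130.4000). Price 14.3799; hedge Δ=-0.8693, bond B=188.2466.
Root portfolio cost Δ·200+B reproduces V0=14.3799.

(0,0): Delta=-0.8693 Bond=188.2466
V0=14.3799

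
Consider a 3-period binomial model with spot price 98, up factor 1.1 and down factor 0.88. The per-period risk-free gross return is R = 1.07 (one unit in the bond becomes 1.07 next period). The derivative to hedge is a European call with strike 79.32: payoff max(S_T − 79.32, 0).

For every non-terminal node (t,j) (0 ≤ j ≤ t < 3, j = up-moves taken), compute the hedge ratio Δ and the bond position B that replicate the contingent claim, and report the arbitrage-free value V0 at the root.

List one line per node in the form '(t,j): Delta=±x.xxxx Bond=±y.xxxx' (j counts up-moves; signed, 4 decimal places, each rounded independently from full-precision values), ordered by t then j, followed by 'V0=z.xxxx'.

Under the risk-neutral measure, an up-move has probability p* = (R−d)/(u−d) = 0.8636 and values discount at R = 1.07.
Terminal payoffs: V(3,0)=0.0000, V(3,1)=4.1603, V(3,2)=25.0304, V(3,3)=51.1180
(2,0): S=75.8912. Δ = (V_up−V_dn)/(S_up−S_dn) = (4.1603−0.0000)/(83.4803−66.7843) = 0.2492. V = [p*·4.1603 + (1−p*)·0.0000]/1.07 = 3.3579. B = V − Δ·S = -15.5526.
(2,1): S=94.8640. Δ = (V_up−V_dn)/(S_up−S_dn) = (25.0304−4.1603)/(104.3504−83.4803) = 1.0000. V = [p*·25.0304 + (1−p*)·4.1603]/1.07 = 20.7332. B = V − Δ·S = -74.1308.
(2,2): S=118.5800. Δ = (V_up−V_dn)/(S_up−S_dn) = (51.1180−25.0304)/(130.4380−104.3504) = 1.0000. V = [p*·51.1180 + (1−p*)·25.0304]/1.07 = 44.4492. B = V − Δ·S = -74.1308.
(1,0): S=86.2400. Δ = (V_up−V_dn)/(S_up−S_dn) = (20.7332−3.3579)/(94.8640−75.8912) = 0.9158. V = [p*·20.7332 + (1−p*)·3.3579]/1.07 = 17.1624. B = V − Δ·S = -61.8158.
(1,1): S=107.8000. Δ = (V_up−V_dn)/(S_up−S_dn) = (44.4492−20.7332)/(118.5800−94.8640) = 1.0000. V = [p*·44.4492 + (1−p*)·20.7332]/1.07 = 38.5188. B = V − Δ·S = -69.2812.
(0,0): S=98.0000. Δ = (V_up−V_dn)/(S_up−S_dn) = (38.5188−17.1624)/(107.8000−86.2400) = 0.9906. V = [p*·38.5188 + (1−p*)·17.1624]/1.07 = 33.2772. B = V − Δ·S = -63.7973.
Root portfolio cost Δ·98+B reproduces V0=33.2772.

(0,0): Delta=0.9906 Bond=-63.7973
(1,0): Delta=0.9158 Bond=-61.8158
(1,1): Delta=1.0000 Bond=-69.2812
(2,0): Delta=0.2492 Bond=-15.5526
(2,1): Delta=1.0000 Bond=-74.1308
(2,2): Delta=1.0000 Bond=-74.1308
V0=33.2772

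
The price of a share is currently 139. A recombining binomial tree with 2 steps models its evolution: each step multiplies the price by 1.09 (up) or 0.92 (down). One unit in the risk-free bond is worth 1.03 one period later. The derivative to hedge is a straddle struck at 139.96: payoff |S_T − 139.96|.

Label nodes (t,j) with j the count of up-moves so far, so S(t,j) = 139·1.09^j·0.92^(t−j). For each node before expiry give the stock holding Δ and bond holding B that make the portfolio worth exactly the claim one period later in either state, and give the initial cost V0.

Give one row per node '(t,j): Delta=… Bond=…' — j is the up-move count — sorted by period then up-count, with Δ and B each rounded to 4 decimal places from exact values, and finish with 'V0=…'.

(0,0): Delta=0.3392 Bond=-34.3373
(1,0): Delta=-1.0000 Bond=135.8835
(1,1): Delta=0.9557 Bond=-128.7770
V0=12.8050

Under the risk-neutral measure, an up-move has probability p* = (R−d)/(u−d) = 0.6471 and values discount at R = 1.03.
Terminal values V(2,·): V(2,0)=22.3104, V(2,1)=0.5708, V(2,2)=25.1859
  t=1,j=0: stock 127.8800 → up 139.3892 (V=0.5708), down 117.6496 (V=22.3104). Price 8.0035; hedge Δ=-1.0000, bond B=135.8835.
  t=1,j=1: stock 151.5100 → up 165.1459 (V=25.1859), down 139.3892 (V=0.5708). Price 16.0177; hedge Δ=0.9557, bond B=-128.7770.
  t=0,j=0: stock 139.0000 → up 151.5100 (V=16.0177), down 127.8800 (V=8.0035). Price 12.8050; hedge Δ=0.3392, bond B=-34.3373.
The time-0 hedge costs 12.8050, which is the no-arbitrage price.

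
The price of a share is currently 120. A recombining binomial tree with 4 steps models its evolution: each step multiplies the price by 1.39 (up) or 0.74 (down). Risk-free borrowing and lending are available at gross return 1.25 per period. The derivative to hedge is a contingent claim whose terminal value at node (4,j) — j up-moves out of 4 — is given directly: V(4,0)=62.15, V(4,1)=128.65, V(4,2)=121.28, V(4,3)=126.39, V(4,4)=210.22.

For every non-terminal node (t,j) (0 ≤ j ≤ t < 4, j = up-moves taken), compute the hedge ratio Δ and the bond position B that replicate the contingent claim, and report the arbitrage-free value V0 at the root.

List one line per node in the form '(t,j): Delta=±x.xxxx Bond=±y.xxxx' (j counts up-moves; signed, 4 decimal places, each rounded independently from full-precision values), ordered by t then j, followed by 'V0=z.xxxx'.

Since d<R<u, set p* = (R−d)/(u−d) = 0.7846; price each node as the discounted p*-expectation of its children.
Payoff layer (t=4): V(4,0)=62.1500, V(4,1)=128.6500, V(4,2)=121.2800, V(4,3)=126.3900, V(4,4)=210.2200
  t=3,j=0: stock 48.6269 → up 67.5914 (V=128.6500), down 35.9839 (V=62.1500). Price 91.4615; hedge Δ=2.1039, bond B=-10.8462.
  t=3,j=1: stock 91.3397 → up 126.9622 (V=121.2800), down 67.5914 (V=128.6500). Price 98.2939; hedge Δ=-0.1241, bond B=109.6324.
  t=3,j=2: stock 171.5705 → up 238.4830 (V=126.3900), down 126.9622 (V=121.2800). Price 100.2315; hedge Δ=0.0458, bond B=92.3700.
  t=3,j=3: stock 322.2743 → up 447.9612 (V=210.2200), down 238.4830 (V=126.3900). Price 153.7314; hedge Δ=0.4002, bond B=24.7622.
  t=2,j=0: stock 65.7120 → up 91.3397 (V=98.2939), down 48.6269 (V=91.4615). Price 77.4579; hedge Δ=0.1600, bond B=66.9465.
  t=2,j=1: stock 123.4320 → up 171.5705 (V=100.2315), down 91.3397 (V=98.2939). Price 79.8513; hedge Δ=0.0242, bond B=76.8704.
  t=2,j=2: stock 231.8520 → up 322.2743 (V=153.7314), down 171.5705 (V=100.2315). Price 113.7667; hedge Δ=0.3550, bond B=31.4591.
  t=1,j=0: stock 88.8000 → up 123.4320 (V=79.8513), down 65.7120 (V=77.4579). Price 63.4687; hedge Δ=0.0415, bond B=59.7864.
  t=1,j=1: stock 166.8000 → up 231.8520 (V=113.7667), down 123.4320 (V=79.8513). Price 85.1695; hedge Δ=0.3128, bond B=32.9920.
  t=0,j=0: stock 120.0000 → up 166.8000 (V=85.1695), down 88.8000 (V=63.4687). Price 64.3964; hedge Δ=0.2782, bond B=31.0105.
Root portfolio cost Δ·120+B reproduces V0=64.3964.

(0,0): Delta=0.2782 Bond=31.0105
(1,0): Delta=0.0415 Bond=59.7864
(1,1): Delta=0.3128 Bond=32.9920
(2,0): Delta=0.1600 Bond=66.9465
(2,1): Delta=0.0242 Bond=76.8704
(2,2): Delta=0.3550 Bond=31.4591
(3,0): Delta=2.1039 Bond=-10.8462
(3,1): Delta=-0.1241 Bond=109.6324
(3,2): Delta=0.0458 Bond=92.3700
(3,3): Delta=0.4002 Bond=24.7622
V0=64.3964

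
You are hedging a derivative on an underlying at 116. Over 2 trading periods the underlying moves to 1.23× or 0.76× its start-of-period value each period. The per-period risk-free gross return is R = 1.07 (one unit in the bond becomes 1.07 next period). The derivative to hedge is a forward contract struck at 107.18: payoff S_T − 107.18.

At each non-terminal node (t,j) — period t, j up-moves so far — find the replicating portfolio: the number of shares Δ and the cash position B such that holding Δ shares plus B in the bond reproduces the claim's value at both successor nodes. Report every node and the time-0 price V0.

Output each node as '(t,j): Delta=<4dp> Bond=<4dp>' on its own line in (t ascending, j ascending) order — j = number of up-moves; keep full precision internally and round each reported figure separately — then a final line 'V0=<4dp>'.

(0,0): Delta=1.0000 Bond=-93.6152
(1,0): Delta=1.0000 Bond=-100.1682
(1,1): Delta=1.0000 Bond=-100.1682
V0=22.3848

Risk-neutral probability p* = (R−d)/(u−d) = (1.07−0.76)/(1.23−0.76) = 0.6596.
Terminal payoffs: V(2,0)=-40.1784, V(2,1)=1.2568, V(2,2)=68.3164
Node (1,0) S=88.1600: V=(p*·1.2568+(1−p*)·-40.1784)/1.07=-12.0082; Δ=(1.2568−-40.1784)/(108.4368−67.0016)=1.0000; B=V−Δ·S=-100.1682
Node (1,1) S=142.6800: V=(p*·68.3164+(1−p*)·1.2568)/1.07=42.5118; Δ=(68.3164−1.2568)/(175.4964−108.4368)=1.0000; B=V−Δ·S=-100.1682
Node (0,0) S=116.0000: V=(p*·42.5118+(1−p*)·-12.0082)/1.07=22.3848; Δ=(42.5118−-12.0082)/(142.6800−88.1600)=1.0000; B=V−Δ·S=-93.6152
Self-financing check: at every node Δ·S+B equals the discounted successor values.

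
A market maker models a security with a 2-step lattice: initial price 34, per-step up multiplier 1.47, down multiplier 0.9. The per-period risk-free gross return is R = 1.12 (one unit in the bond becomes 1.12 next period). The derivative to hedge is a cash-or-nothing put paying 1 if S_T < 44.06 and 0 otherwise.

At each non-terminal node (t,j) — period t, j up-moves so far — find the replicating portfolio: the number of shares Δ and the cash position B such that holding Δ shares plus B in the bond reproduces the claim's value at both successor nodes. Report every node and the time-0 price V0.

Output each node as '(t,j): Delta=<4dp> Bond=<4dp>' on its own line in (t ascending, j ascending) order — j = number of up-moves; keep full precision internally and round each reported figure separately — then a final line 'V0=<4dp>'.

(0,0): Delta=-0.0283 Bond=1.2624
(1,0): Delta=-0.0573 Bond=2.3026
(1,1): Delta=0.0000 Bond=0.0000
V0=0.3006

The replicating-portfolio and risk-neutral prices coincide; use p* = (1.12−0.9)/(1.47−0.9) = 0.3860 for the latter.
Payoff layer (t=2): V(2,0)=1.0000, V(2,1)=0.0000, V(2,2)=0.0000
(1,0): S=30.6000. Δ = (V_up−V_dn)/(S_up−S_dn) = (0.0000−1.0000)/(44.9820−27.5400) = -0.0573. V = [p*·0.0000 + (1−p*)·1.0000]/1.12 = 0.5482. B = V − Δ·S = 2.3026.
(1,1): S=49.9800. Δ = (V_up−V_dn)/(S_up−S_dn) = (0.0000−0.0000)/(73.4706−44.9820) = 0.0000. V = [p*·0.0000 + (1−p*)·0.0000]/1.12 = 0.0000. B = V − Δ·S = 0.0000.
(0,0): S=34.0000. Δ = (V_up−V_dn)/(S_up−S_dn) = (0.0000−0.5482)/(49.9800−30.6000) = -0.0283. V = [p*·0.0000 + (1−p*)·0.5482]/1.12 = 0.3006. B = V − Δ·S = 1.2624.
Each (Δ,B) replicates both successor values, so the strategy is self-financing and V0 is arbitrage-free.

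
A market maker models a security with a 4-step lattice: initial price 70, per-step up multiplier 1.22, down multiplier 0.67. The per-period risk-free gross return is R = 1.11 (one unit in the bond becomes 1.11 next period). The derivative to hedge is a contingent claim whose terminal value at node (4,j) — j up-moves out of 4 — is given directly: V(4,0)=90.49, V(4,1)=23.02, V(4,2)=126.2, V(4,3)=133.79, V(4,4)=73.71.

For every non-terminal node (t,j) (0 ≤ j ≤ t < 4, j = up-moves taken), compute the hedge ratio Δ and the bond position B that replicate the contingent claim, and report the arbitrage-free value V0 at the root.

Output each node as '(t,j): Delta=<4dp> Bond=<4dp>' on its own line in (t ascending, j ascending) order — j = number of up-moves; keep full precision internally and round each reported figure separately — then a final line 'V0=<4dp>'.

The replicating-portfolio and risk-neutral prices coincide; use p* = (1.11−0.67)/(1.22−0.67) = 0.8000 for the latter.
At expiry t=4: V(4,0)=90.4900, V(4,1)=23.0200, V(4,2)=126.2000, V(4,3)=133.7900, V(4,4)=73.7100
(3,0): S=21.0534. Δ = (V_up−V_dn)/(S_up−S_dn) = (23.0200−90.4900)/(25.6852−14.1058) = -5.8267. V = [p*·23.0200 + (1−p*)·90.4900]/1.11 = 32.8955. B = V − Δ·S = 155.5682.
(3,1): S=38.3361. Δ = (V_up−V_dn)/(S_up−S_dn) = (126.2000−23.0200)/(46.7700−25.6852) = 4.8936. V = [p*·126.2000 + (1−p*)·23.0200]/1.11 = 95.1027. B = V − Δ·S = -92.4973.
(3,2): S=69.8060. Δ = (V_up−V_dn)/(S_up−S_dn) = (133.7900−126.2000)/(85.1633−46.7700) = 0.1977. V = [p*·133.7900 + (1−p*)·126.2000]/1.11 = 119.1640. B = V − Δ·S = 105.3640.
(3,3): S=127.1094. Δ = (V_up−V_dn)/(S_up−S_dn) = (73.7100−133.7900)/(155.0734−85.1633) = -0.8594. V = [p*·73.7100 + (1−p*)·133.7900]/1.11 = 77.2306. B = V − Δ·S = 186.4670.
(2,0): S=31.4230. Δ = (V_up−V_dn)/(S_up−S_dn) = (95.1027−32.8955)/(38.3361−21.0534) = 3.5994. V = [p*·95.1027 + (1−p*)·32.8955]/1.11 = 74.4696. B = V − Δ·S = -38.6344.
(2,1): S=57.2180. Δ = (V_up−V_dn)/(S_up−S_dn) = (119.1640−95.1027)/(69.8060−38.3361) = 0.7646. V = [p*·119.1640 + (1−p*)·95.1027]/1.11 = 103.0196. B = V − Δ·S = 59.2718.
(2,2): S=104.1880. Δ = (V_up−V_dn)/(S_up−S_dn) = (77.2306−119.1640)/(127.1094−69.8060) = -0.7318. V = [p*·77.2306 + (1−p*)·119.1640]/1.11 = 77.1327. B = V − Δ·S = 153.3751.
(1,0): S=46.9000. Δ = (V_up−V_dn)/(S_up−S_dn) = (103.0196−74.4696)/(57.2180−31.4230) = 1.1068. V = [p*·103.0196 + (1−p*)·74.4696]/1.11 = 87.6663. B = V − Δ·S = 35.7573.
(1,1): S=85.4000. Δ = (V_up−V_dn)/(S_up−S_dn) = (77.1327−103.0196)/(104.1880−57.2180) = -0.5511. V = [p*·77.1327 + (1−p*)·103.0196]/1.11 = 74.1532. B = V − Δ·S = 121.2202.
(0,0): S=70.0000. Δ = (V_up−V_dn)/(S_up−S_dn) = (74.1532−87.6663)/(85.4000−46.9000) = -0.3510. V = [p*·74.1532 + (1−p*)·87.6663]/1.11 = 69.2395. B = V − Δ·S = 93.8087.
Check: Δ(0,0)·S0 + B(0,0) = 69.2395 = V0.

(0,0): Delta=-0.3510 Bond=93.8087
(1,0): Delta=1.1068 Bond=35.7573
(1,1): Delta=-0.5511 Bond=121.2202
(2,0): Delta=3.5994 Bond=-38.6344
(2,1): Delta=0.7646 Bond=59.2718
(2,2): Delta=-0.7318 Bond=153.3751
(3,0): Delta=-5.8267 Bond=155.5682
(3,1): Delta=4.8936 Bond=-92.4973
(3,2): Delta=0.1977 Bond=105.3640
(3,3): Delta=-0.8594 Bond=186.4670
V0=69.2395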